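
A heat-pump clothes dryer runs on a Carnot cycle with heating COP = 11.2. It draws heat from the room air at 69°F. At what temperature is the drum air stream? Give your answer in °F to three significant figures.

121 °F

COP_HP = T_H/(T_H − T_C) rearranges to T_H = COP·T_C/(COP − 1).
With T_C = 293.71 K, T_H = 11.2 × 293.71/10.20 = 322.50 K.
Converting, 322.50 K = 120.83°F.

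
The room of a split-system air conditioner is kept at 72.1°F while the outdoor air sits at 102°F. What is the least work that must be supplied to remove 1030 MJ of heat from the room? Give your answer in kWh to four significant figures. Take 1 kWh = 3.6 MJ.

16.09 kWh

In absolute terms T_C = 295.43 K and T_H = 312.04 K, so ΔT = 16.61 K.
The reversible limit is COP_R = T_C/ΔT = 17.78, so W_min = Q_C/COP = Q_C·ΔT/T_C.
W_min = 1030 × 16.61/295.43 = 57.91 MJ = 16.09 kWh.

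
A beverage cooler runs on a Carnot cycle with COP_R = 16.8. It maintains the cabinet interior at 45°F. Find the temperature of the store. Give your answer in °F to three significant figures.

75.0 °F

COP_R = T_C/(T_H − T_C) gives T_H − T_C = T_C/COP.
With T_C = 280.37 K, T_H = 280.37 × (1 + 1/16.8) = 297.06 K.
Converting, 297.06 K = 75.04°F.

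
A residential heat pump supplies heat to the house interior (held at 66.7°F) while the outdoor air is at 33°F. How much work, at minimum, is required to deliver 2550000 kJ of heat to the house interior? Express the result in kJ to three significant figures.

163000 kJ

In absolute terms T_C = 273.71 K and T_H = 292.43 K, so ΔT = 18.72 K.
The reversible limit is COP_HP = T_H/ΔT = 15.62, so W_min = Q_H/COP = Q_H·ΔT/T_H.
W_min = 2550000 × 18.72/292.43 = 163300 kJ.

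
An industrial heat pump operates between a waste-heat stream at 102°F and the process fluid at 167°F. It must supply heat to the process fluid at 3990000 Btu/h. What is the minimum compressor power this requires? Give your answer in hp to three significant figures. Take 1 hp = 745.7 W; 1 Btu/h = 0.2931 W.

163 hp

In absolute terms T_C = 312.04 K and T_H = 348.15 K, so ΔT = 36.11 K.
COP_Carnot = T_H/ΔT = 348.15/36.11 = 9.641.
Ẇ_min = Q̇/COP_Carnot = 3990000/9.641 = 413900 Btu/h = 162.7 hp.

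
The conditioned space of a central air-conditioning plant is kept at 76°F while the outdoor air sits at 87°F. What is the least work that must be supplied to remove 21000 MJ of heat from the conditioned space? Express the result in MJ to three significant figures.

431 MJ

In absolute terms T_C = 297.59 K and T_H = 303.71 K, so ΔT = 6.111 K.
The reversible limit is COP_R = T_C/ΔT = 48.70, so W_min = Q_C/COP = Q_C·ΔT/T_C.
W_min = 21000 × 6.111/297.59 = 431.2 MJ.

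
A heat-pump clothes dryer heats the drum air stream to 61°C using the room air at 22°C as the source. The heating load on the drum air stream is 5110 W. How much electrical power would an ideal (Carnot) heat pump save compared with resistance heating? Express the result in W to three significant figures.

In absolute terms T_C = 295.15 K and T_H = 334.15 K, so ΔT = 39.00 K.
COP_Carnot = T_H/ΔT = 334.15/39.00 = 8.568.
Resistance heating needs Ẇ_res = Q̇_H = 5110 W; the reversible heat pump needs only Ẇ_hp = Q̇_H/COP = 596.4 W.
Saving = 5110 − 596.4 = 4514 W.

4510 W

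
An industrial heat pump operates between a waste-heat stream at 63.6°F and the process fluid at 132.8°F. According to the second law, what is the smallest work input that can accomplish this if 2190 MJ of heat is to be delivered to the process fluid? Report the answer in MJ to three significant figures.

In absolute terms T_C = 290.71 K and T_H = 329.15 K, so ΔT = 38.44 K.
The reversible limit is COP_HP = T_H/ΔT = 8.562, so W_min = Q_H/COP = Q_H·ΔT/T_H.
W_min = 2190 × 38.44/329.15 = 255.8 MJ.

256 MJ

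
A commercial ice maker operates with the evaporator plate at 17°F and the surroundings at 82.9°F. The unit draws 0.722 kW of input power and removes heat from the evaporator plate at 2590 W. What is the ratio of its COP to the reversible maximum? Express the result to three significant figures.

0.496

Converting, Q̇_C = 2590 W = 2.590 kW, so COP_actual = Q̇_C/Ẇ = 2.590/0.7220 = 3.587.
In absolute terms T_C = 264.82 K and T_H = 301.43 K, so ΔT = 36.61 K.
COP_Carnot = T_C/ΔT = 264.82/36.61 = 7.233.
η_II = COP_actual/COP_Carnot = 3.587/7.233 = 0.4959.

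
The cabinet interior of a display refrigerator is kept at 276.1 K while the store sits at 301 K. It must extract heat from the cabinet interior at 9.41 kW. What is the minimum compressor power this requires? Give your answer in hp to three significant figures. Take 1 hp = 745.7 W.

The reservoir spacing is ΔT = 301 − 276.1 = 24.90 K.
COP_Carnot = T_C/ΔT = 276.10/24.90 = 11.09.
Ẇ_min = Q̇/COP_Carnot = 9.410/11.09 = 0.8486 kW = 1.138 hp.

1.14 hp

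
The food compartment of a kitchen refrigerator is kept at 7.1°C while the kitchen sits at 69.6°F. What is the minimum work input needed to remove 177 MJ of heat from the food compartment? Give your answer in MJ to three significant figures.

8.71 MJ

In absolute terms T_C = 280.25 K and T_H = 294.04 K, so ΔT = 13.79 K.
The reversible limit is COP_R = T_C/ΔT = 20.32, so W_min = Q_C/COP = Q_C·ΔT/T_C.
W_min = 177.0 × 13.79/280.25 = 8.709 MJ.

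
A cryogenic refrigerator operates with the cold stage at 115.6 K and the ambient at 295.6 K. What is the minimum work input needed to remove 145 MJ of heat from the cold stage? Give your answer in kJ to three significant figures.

The reservoir spacing is ΔT = 295.6 − 115.6 = 180.0 K.
The reversible limit is COP_R = T_C/ΔT = 0.6422, so W_min = Q_C/COP = Q_C·ΔT/T_C.
W_min = 145.0 × 180.0/115.60 = 225.8 MJ = 225800 kJ.

226000 kJ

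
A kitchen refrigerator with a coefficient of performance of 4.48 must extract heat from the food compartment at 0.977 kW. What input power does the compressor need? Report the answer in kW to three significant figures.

Ẇ = Q̇_C/COP = 0.9770/4.48 = 0.2181 kW.

0.218 kW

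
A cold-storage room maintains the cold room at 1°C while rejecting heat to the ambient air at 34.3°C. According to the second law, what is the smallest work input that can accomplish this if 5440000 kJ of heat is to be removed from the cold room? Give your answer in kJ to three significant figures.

661000 kJ

In absolute terms T_C = 274.15 K and T_H = 307.45 K, so ΔT = 33.30 K.
The reversible limit is COP_R = T_C/ΔT = 8.233, so W_min = Q_C/COP = Q_C·ΔT/T_C.
W_min = 5440000 × 33.30/274.15 = 660800 kJ.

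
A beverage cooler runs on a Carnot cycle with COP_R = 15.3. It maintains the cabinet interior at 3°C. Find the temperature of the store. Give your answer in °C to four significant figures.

COP_R = T_C/(T_H − T_C) gives T_H − T_C = T_C/COP.
With T_C = 276.15 K, T_H = 276.15 × (1 + 1/15.3) = 294.20 K.
Converting, 294.20 K = 21.05°C.

21.05 °C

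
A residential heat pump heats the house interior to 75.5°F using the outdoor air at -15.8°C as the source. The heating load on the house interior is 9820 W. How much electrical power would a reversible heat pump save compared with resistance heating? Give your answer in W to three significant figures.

8500 W

In absolute terms T_C = 257.35 K and T_H = 297.32 K, so ΔT = 39.97 K.
COP_Carnot = T_H/ΔT = 297.32/39.97 = 7.439.
Resistance heating needs Ẇ_res = Q̇_H = 9820 W; the reversible heat pump needs only Ẇ_hp = Q̇_H/COP = 1320 W.
Saving = 9820 − 1320 = 8500 W.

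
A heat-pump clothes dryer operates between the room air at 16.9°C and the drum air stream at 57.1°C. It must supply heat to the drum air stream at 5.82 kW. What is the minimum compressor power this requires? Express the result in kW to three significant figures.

0.708 kW

In absolute terms T_C = 290.05 K and T_H = 330.25 K, so ΔT = 40.20 K.
COP_Carnot = T_H/ΔT = 330.25/40.20 = 8.215.
Ẇ_min = Q̇/COP_Carnot = 5.820/8.215 = 0.7084 kW.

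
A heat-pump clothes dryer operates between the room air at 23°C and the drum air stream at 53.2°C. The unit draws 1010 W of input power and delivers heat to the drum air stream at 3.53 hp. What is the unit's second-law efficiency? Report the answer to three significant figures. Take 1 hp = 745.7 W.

0.241

Converting, Q̇_H = 3.530 hp = 2632 W, so COP_actual = Q̇_H/Ẇ = 2632/1010 = 2.606.
In absolute terms T_C = 296.15 K and T_H = 326.35 K, so ΔT = 30.20 K.
COP_Carnot = T_H/ΔT = 326.35/30.20 = 10.81.
η_II = COP_actual/COP_Carnot = 2.606/10.81 = 0.2412.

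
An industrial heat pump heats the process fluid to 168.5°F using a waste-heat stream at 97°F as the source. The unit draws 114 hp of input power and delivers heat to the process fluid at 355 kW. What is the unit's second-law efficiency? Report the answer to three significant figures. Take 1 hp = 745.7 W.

Converting, Q̇_H = 355.0 kW = 476.1 hp, so COP_actual = Q̇_H/Ẇ = 476.1/114.0 = 4.176.
In absolute terms T_C = 309.26 K and T_H = 348.98 K, so ΔT = 39.72 K.
COP_Carnot = T_H/ΔT = 348.98/39.72 = 8.786.
η_II = COP_actual/COP_Carnot = 4.176/8.786 = 0.4753.

0.475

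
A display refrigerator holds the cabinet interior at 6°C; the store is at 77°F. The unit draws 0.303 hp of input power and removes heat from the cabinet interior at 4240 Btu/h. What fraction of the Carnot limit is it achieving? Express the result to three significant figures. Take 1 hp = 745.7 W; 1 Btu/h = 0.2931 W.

0.374

Converting, Q̇_C = 4240 Btu/h = 1.667 hp, so COP_actual = Q̇_C/Ẇ = 1.667/0.3030 = 5.500.
In absolute terms T_C = 279.15 K and T_H = 298.15 K, so ΔT = 19.00 K.
COP_Carnot = T_C/ΔT = 279.15/19.00 = 14.69.
η_II = COP_actual/COP_Carnot = 5.500/14.69 = 0.3744.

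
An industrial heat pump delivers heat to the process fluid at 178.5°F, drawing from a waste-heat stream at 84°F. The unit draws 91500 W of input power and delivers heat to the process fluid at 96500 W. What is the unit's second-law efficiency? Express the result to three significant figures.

COP_actual = Q̇_H/Ẇ = 96500/91500 = 1.055.
In absolute terms T_C = 302.04 K and T_H = 354.54 K, so ΔT = 52.50 K.
COP_Carnot = T_H/ΔT = 354.54/52.50 = 6.753.
η_II = COP_actual/COP_Carnot = 1.055/6.753 = 0.1562.

0.156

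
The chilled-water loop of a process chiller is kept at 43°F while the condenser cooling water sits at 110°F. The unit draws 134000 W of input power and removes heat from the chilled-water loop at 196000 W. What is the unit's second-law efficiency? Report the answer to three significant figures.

0.195

COP_actual = Q̇_C/Ẇ = 196000/134000 = 1.463.
In absolute terms T_C = 279.26 K and T_H = 316.48 K, so ΔT = 37.22 K.
COP_Carnot = T_C/ΔT = 279.26/37.22 = 7.503.
η_II = COP_actual/COP_Carnot = 1.463/7.503 = 0.1950.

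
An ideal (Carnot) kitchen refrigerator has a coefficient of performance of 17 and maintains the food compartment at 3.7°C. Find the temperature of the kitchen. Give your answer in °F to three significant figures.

COP_R = T_C/(T_H − T_C) gives T_H − T_C = T_C/COP.
With T_C = 276.85 K, T_H = 276.85 × (1 + 1/17) = 293.14 K.
Converting, 293.14 K = 67.97°F.

68.0 °F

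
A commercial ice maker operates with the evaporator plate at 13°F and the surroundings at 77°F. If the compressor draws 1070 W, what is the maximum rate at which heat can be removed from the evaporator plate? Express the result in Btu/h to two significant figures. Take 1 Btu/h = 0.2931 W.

In absolute terms T_C = 262.59 K and T_H = 298.15 K, so ΔT = 35.56 K.
COP_Carnot = T_C/ΔT = 262.59/35.56 = 7.385.
Q̇_max = COP_Carnot × Ẇ = 7.385 × 1070 W = 7902 W = 26960 Btu/h.

27000 Btu/h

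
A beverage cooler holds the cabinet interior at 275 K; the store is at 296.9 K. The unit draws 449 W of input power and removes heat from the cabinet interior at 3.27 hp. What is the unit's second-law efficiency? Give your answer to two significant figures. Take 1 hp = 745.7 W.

0.43

Converting, Q̇_C = 3.270 hp = 2438 W, so COP_actual = Q̇_C/Ẇ = 2438/449.0 = 5.431.
The reservoir spacing is ΔT = 296.9 − 275 = 21.90 K.
COP_Carnot = T_C/ΔT = 275.00/21.90 = 12.56.
η_II = COP_actual/COP_Carnot = 5.431/12.56 = 0.4325.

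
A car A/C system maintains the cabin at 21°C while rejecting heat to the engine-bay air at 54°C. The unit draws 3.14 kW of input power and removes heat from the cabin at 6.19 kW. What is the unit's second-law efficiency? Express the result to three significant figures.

0.221

COP_actual = Q̇_C/Ẇ = 6.190/3.140 = 1.971.
In absolute terms T_C = 294.15 K and T_H = 327.15 K, so ΔT = 33.00 K.
COP_Carnot = T_C/ΔT = 294.15/33.00 = 8.914.
η_II = COP_actual/COP_Carnot = 1.971/8.914 = 0.2212.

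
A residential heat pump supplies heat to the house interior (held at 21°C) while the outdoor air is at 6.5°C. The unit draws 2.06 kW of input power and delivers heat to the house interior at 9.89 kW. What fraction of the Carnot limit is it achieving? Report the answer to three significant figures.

COP_actual = Q̇_H/Ẇ = 9.890/2.060 = 4.801.
In absolute terms T_C = 279.65 K and T_H = 294.15 K, so ΔT = 14.50 K.
COP_Carnot = T_H/ΔT = 294.15/14.50 = 20.29.
η_II = COP_actual/COP_Carnot = 4.801/20.29 = 0.2367.

0.237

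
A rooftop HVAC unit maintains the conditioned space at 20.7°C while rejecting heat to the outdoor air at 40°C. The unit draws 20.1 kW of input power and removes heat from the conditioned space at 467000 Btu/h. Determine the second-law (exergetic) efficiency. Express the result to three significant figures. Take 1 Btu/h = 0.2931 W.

Converting, Q̇_C = 467000 Btu/h = 136.9 kW, so COP_actual = Q̇_C/Ẇ = 136.9/20.10 = 6.810.
In absolute terms T_C = 293.85 K and T_H = 313.15 K, so ΔT = 19.30 K.
COP_Carnot = T_C/ΔT = 293.85/19.30 = 15.23.
η_II = COP_actual/COP_Carnot = 6.810/15.23 = 0.4473.

0.447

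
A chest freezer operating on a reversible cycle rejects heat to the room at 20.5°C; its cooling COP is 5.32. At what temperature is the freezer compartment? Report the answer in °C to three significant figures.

For a Carnot refrigerator COP_R = T_C/(T_H − T_C), so T_C = COP·T_H/(1 + COP).
With T_H = 293.65 K, T_C = 5.32 × 293.65/6.320 = 247.19 K.
Converting, 247.19 K = -25.96°C.

-26.0 °C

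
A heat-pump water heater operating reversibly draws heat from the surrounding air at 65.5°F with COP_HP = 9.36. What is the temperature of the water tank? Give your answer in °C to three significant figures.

53.5 °C

COP_HP = T_H/(T_H − T_C) rearranges to T_H = COP·T_C/(COP − 1).
With T_C = 291.76 K, T_H = 9.36 × 291.76/8.360 = 326.66 K.
Converting, 326.66 K = 53.51°C.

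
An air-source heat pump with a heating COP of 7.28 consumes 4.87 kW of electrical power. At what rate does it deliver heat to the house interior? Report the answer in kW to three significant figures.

Q̇_H = COP_HP × Ẇ = 7.28 × 4.870 = 35.45 kW.

35.5 kW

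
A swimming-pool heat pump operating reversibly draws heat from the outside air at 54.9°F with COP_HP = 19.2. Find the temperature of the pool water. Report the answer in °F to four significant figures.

83.17 °F

COP_HP = T_H/(T_H − T_C) rearranges to T_H = COP·T_C/(COP − 1).
With T_C = 285.87 K, T_H = 19.2 × 285.87/18.20 = 301.58 K.
Converting, 301.58 K = 83.17°F.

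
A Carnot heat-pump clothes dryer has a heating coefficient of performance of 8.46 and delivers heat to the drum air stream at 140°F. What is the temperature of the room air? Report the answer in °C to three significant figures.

20.6 °C

COP_HP = T_H/(T_H − T_C) gives T_H − T_C = T_H/COP.
With T_H = 333.15 K, T_C = 333.15 × (1 − 1/8.46) = 293.77 K.
Converting, 293.77 K = 20.62°C.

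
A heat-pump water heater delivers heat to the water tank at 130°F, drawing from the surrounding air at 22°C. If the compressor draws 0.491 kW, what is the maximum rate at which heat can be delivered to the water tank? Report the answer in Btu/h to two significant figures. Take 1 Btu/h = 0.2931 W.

17000 Btu/h

In absolute terms T_C = 295.15 K and T_H = 327.59 K, so ΔT = 32.44 K.
COP_Carnot = T_H/ΔT = 327.59/32.44 = 10.10.
Q̇_max = COP_Carnot × Ẇ = 10.10 × 0.4910 kW = 4.958 kW = 16910 Btu/h.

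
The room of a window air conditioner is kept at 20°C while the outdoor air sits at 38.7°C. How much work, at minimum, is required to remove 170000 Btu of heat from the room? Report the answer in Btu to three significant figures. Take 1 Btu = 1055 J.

In absolute terms T_C = 293.15 K and T_H = 311.85 K, so ΔT = 18.70 K.
The reversible limit is COP_R = T_C/ΔT = 15.68, so W_min = Q_C/COP = Q_C·ΔT/T_C.
W_min = 170000 × 18.70/293.15 = 10840 Btu.

10800 Btu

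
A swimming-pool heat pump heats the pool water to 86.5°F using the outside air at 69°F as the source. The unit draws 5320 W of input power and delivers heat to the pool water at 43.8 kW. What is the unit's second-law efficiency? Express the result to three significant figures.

0.264

Converting, Q̇_H = 43.80 kW = 43800 W, so COP_actual = Q̇_H/Ẇ = 43800/5320 = 8.233.
In absolute terms T_C = 293.71 K and T_H = 303.43 K, so ΔT = 9.722 K.
COP_Carnot = T_H/ΔT = 303.43/9.722 = 31.21.
η_II = COP_actual/COP_Carnot = 8.233/31.21 = 0.2638.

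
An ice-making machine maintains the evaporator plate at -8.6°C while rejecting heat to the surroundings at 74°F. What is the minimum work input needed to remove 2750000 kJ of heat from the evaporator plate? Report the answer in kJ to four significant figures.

In absolute terms T_C = 264.55 K and T_H = 296.48 K, so ΔT = 31.93 K.
The reversible limit is COP_R = T_C/ΔT = 8.284, so W_min = Q_C/COP = Q_C·ΔT/T_C.
W_min = 2750000 × 31.93/264.55 = 331900 kJ.

331900 kJ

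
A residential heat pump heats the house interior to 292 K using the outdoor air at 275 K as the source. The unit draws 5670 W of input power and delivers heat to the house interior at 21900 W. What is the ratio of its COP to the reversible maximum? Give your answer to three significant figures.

0.225

COP_actual = Q̇_H/Ẇ = 21900/5670 = 3.862.
The reservoir spacing is ΔT = 292 − 275 = 17.00 K.
COP_Carnot = T_H/ΔT = 292.00/17.00 = 17.18.
η_II = COP_actual/COP_Carnot = 3.862/17.18 = 0.2249.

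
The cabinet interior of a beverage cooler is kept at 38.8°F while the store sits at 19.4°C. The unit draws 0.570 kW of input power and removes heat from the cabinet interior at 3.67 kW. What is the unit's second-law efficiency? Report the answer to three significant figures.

COP_actual = Q̇_C/Ẇ = 3.670/0.5700 = 6.439.
In absolute terms T_C = 276.93 K and T_H = 292.55 K, so ΔT = 15.62 K.
COP_Carnot = T_C/ΔT = 276.93/15.62 = 17.73.
η_II = COP_actual/COP_Carnot = 6.439/17.73 = 0.3632.

0.363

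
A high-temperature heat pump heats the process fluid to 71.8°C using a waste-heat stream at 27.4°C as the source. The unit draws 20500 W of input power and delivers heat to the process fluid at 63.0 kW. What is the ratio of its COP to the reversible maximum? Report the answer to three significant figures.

Converting, Q̇_H = 63.00 kW = 63000 W, so COP_actual = Q̇_H/Ẇ = 63000/20500 = 3.073.
In absolute terms T_C = 300.55 K and T_H = 344.95 K, so ΔT = 44.40 K.
COP_Carnot = T_H/ΔT = 344.95/44.40 = 7.769.
η_II = COP_actual/COP_Carnot = 3.073/7.769 = 0.3956.

0.396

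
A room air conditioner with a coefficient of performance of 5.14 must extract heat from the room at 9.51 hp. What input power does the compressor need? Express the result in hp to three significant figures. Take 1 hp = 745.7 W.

Ẇ = Q̇_C/COP = 9.510/5.14 = 1.850 hp.

1.85 hp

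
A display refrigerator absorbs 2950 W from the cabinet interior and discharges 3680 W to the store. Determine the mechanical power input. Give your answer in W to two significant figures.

For a cyclic device the first law requires Q̇_H = Q̇_C + Ẇ.
Ẇ = Q̇_H − Q̇_C = 730.0 W.

730 W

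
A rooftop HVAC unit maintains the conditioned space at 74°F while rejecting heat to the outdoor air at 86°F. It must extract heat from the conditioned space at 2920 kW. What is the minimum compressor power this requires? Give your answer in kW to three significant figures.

65.7 kW

In absolute terms T_C = 296.48 K and T_H = 303.15 K, so ΔT = 6.667 K.
COP_Carnot = T_C/ΔT = 296.48/6.667 = 44.47.
Ẇ_min = Q̇/COP_Carnot = 2920/44.47 = 65.66 kW.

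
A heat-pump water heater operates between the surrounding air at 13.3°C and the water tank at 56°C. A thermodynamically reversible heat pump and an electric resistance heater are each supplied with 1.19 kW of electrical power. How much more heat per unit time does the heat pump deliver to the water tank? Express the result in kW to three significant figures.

In absolute terms T_C = 286.45 K and T_H = 329.15 K, so ΔT = 42.70 K.
COP_Carnot = T_H/ΔT = 329.15/42.70 = 7.708.
The heat pump delivers Q̇_H = COP × Ẇ = 9.173 kW; the resistance heater delivers Ẇ = 1.190 kW.
Extra = (COP − 1)·Ẇ = 7.983 kW.

7.98 kW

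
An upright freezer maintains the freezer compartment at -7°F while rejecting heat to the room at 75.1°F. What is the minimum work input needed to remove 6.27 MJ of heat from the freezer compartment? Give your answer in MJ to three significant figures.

1.14 MJ

In absolute terms T_C = 251.48 K and T_H = 297.09 K, so ΔT = 45.61 K.
The reversible limit is COP_R = T_C/ΔT = 5.514, so W_min = Q_C/COP = Q_C·ΔT/T_C.
W_min = 6.270 × 45.61/251.48 = 1.137 MJ.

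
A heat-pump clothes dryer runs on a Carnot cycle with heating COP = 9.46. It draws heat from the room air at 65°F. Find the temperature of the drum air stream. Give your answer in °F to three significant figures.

COP_HP = T_H/(T_H − T_C) rearranges to T_H = COP·T_C/(COP − 1).
With T_C = 291.48 K, T_H = 9.46 × 291.48/8.460 = 325.94 K.
Converting, 325.94 K = 127.02°F.

127 °F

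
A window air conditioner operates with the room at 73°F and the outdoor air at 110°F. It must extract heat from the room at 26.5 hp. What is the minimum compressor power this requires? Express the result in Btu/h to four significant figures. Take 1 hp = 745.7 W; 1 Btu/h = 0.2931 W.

In absolute terms T_C = 295.93 K and T_H = 316.48 K, so ΔT = 20.56 K.
COP_Carnot = T_C/ΔT = 295.93/20.56 = 14.40.
Ẇ_min = Q̇/COP_Carnot = 26.50/14.40 = 1.841 hp = 4683 Btu/h.

4683 Btu/h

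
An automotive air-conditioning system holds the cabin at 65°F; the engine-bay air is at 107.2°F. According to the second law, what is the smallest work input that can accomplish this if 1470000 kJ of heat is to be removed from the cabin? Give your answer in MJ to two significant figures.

120 MJ

In absolute terms T_C = 291.48 K and T_H = 314.93 K, so ΔT = 23.44 K.
The reversible limit is COP_R = T_C/ΔT = 12.43, so W_min = Q_C/COP = Q_C·ΔT/T_C.
W_min = 1470000 × 23.44/291.48 = 118200 kJ = 118.2 MJ.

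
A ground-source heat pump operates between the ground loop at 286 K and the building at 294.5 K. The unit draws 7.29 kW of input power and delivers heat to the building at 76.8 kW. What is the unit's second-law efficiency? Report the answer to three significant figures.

0.304

COP_actual = Q̇_H/Ẇ = 76.80/7.290 = 10.53.
The reservoir spacing is ΔT = 294.5 − 286 = 8.500 K.
COP_Carnot = T_H/ΔT = 294.50/8.500 = 34.65.
η_II = COP_actual/COP_Carnot = 10.53/34.65 = 0.3041.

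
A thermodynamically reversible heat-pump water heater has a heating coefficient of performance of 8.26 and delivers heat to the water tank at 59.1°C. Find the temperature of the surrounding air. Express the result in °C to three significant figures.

COP_HP = T_H/(T_H − T_C) gives T_H − T_C = T_H/COP.
With T_H = 332.25 K, T_C = 332.25 × (1 − 1/8.26) = 292.03 K.
Converting, 292.03 K = 18.88°C.

18.9 °C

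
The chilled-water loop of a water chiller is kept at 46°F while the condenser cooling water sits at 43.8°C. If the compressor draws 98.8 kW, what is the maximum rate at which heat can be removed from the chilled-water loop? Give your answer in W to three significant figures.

771000 W

In absolute terms T_C = 280.93 K and T_H = 316.95 K, so ΔT = 36.02 K.
COP_Carnot = T_C/ΔT = 280.93/36.02 = 7.799.
Q̇_max = COP_Carnot × Ẇ = 7.799 × 98.80 kW = 770.5 kW = 770500 W.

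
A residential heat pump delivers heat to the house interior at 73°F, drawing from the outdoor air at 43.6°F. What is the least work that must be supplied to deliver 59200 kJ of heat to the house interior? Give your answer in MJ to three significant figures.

3.27 MJ

In absolute terms T_C = 279.59 K and T_H = 295.93 K, so ΔT = 16.33 K.
The reversible limit is COP_HP = T_H/ΔT = 18.12, so W_min = Q_H/COP = Q_H·ΔT/T_H.
W_min = 59200 × 16.33/295.93 = 3267 kJ = 3.267 MJ.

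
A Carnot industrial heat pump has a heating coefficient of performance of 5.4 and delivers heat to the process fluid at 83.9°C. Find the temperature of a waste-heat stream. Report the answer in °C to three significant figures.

COP_HP = T_H/(T_H − T_C) gives T_H − T_C = T_H/COP.
With T_H = 357.05 K, T_C = 357.05 × (1 − 1/5.4) = 290.93 K.
Converting, 290.93 K = 17.78°C.

17.8 °C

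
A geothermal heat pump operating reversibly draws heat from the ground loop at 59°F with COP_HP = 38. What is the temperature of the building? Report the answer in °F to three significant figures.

COP_HP = T_H/(T_H − T_C) rearranges to T_H = COP·T_C/(COP − 1).
With T_C = 288.15 K, T_H = 38 × 288.15/37.00 = 295.94 K.
Converting, 295.94 K = 73.02°F.

73.0 °F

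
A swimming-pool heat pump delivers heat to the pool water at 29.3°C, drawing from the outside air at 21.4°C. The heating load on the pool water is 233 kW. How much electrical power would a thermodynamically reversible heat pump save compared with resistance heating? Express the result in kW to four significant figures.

226.9 kW

In absolute terms T_C = 294.55 K and T_H = 302.45 K, so ΔT = 7.900 K.
COP_Carnot = T_H/ΔT = 302.45/7.900 = 38.28.
Resistance heating needs Ẇ_res = Q̇_H = 233.0 kW; the reversible heat pump needs only Ẇ_hp = Q̇_H/COP = 6.086 kW.
Saving = 233.0 − 6.086 = 226.9 kW.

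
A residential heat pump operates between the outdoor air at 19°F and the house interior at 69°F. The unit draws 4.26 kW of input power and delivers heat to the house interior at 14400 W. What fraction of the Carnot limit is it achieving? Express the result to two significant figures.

0.32

Converting, Q̇_H = 14400 W = 14.40 kW, so COP_actual = Q̇_H/Ẇ = 14.40/4.260 = 3.380.
In absolute terms T_C = 265.93 K and T_H = 293.71 K, so ΔT = 27.78 K.
COP_Carnot = T_H/ΔT = 293.71/27.78 = 10.57.
η_II = COP_actual/COP_Carnot = 3.380/10.57 = 0.3197.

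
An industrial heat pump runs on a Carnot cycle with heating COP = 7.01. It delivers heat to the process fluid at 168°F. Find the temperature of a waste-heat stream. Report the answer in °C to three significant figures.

25.8 °C

COP_HP = T_H/(T_H − T_C) gives T_H − T_C = T_H/COP.
With T_H = 348.71 K, T_C = 348.71 × (1 − 1/7.01) = 298.96 K.
Converting, 298.96 K = 25.81°C.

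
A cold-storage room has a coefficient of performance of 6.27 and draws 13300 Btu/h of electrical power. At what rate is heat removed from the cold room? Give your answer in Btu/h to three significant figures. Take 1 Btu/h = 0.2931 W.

Q̇_C = COP × Ẇ = 6.27 × 13300 = 83390 Btu/h.

83400 Btu/h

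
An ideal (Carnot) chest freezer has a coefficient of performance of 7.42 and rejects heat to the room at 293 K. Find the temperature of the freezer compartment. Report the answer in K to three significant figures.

For a Carnot refrigerator COP_R = T_C/(T_H − T_C), so T_C = COP·T_H/(1 + COP).
With T_H = 293.00 K, T_C = 7.42 × 293.00/8.420 = 258.20 K.

258 K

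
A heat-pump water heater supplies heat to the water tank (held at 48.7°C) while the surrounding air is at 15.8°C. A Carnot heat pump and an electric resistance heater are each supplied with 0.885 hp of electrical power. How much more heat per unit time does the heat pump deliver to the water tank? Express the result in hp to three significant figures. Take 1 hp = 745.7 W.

7.77 hp

In absolute terms T_C = 288.95 K and T_H = 321.85 K, so ΔT = 32.90 K.
COP_Carnot = T_H/ΔT = 321.85/32.90 = 9.783.
The heat pump delivers Q̇_H = COP × Ẇ = 8.658 hp; the resistance heater delivers Ẇ = 0.8850 hp.
Extra = (COP − 1)·Ẇ = 7.773 hp.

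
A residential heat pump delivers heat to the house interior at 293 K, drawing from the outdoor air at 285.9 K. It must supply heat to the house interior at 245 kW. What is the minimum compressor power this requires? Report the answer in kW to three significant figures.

The reservoir spacing is ΔT = 293 − 285.9 = 7.100 K.
COP_Carnot = T_H/ΔT = 293.00/7.100 = 41.27.
Ẇ_min = Q̇/COP_Carnot = 245.0/41.27 = 5.937 kW.

5.94 kW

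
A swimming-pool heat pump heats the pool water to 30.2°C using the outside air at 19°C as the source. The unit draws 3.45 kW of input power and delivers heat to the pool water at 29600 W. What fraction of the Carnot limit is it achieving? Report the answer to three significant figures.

Converting, Q̇_H = 29600 W = 29.60 kW, so COP_actual = Q̇_H/Ẇ = 29.60/3.450 = 8.580.
In absolute terms T_C = 292.15 K and T_H = 303.35 K, so ΔT = 11.20 K.
COP_Carnot = T_H/ΔT = 303.35/11.20 = 27.08.
η_II = COP_actual/COP_Carnot = 8.580/27.08 = 0.3168.

0.317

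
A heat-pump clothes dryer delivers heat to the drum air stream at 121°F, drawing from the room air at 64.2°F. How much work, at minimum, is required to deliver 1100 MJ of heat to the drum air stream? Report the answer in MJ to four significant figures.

107.6 MJ

In absolute terms T_C = 291.04 K and T_H = 322.59 K, so ΔT = 31.56 K.
The reversible limit is COP_HP = T_H/ΔT = 10.22, so W_min = Q_H/COP = Q_H·ΔT/T_H.
W_min = 1100 × 31.56/322.59 = 107.6 MJ.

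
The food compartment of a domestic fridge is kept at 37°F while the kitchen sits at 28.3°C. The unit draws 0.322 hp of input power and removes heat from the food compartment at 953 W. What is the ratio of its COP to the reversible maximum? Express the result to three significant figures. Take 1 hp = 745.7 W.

Converting, Q̇_C = 953.0 W = 1.278 hp, so COP_actual = Q̇_C/Ẇ = 1.278/0.3220 = 3.969.
In absolute terms T_C = 275.93 K and T_H = 301.45 K, so ΔT = 25.52 K.
COP_Carnot = T_C/ΔT = 275.93/25.52 = 10.81.
η_II = COP_actual/COP_Carnot = 3.969/10.81 = 0.3671.

0.367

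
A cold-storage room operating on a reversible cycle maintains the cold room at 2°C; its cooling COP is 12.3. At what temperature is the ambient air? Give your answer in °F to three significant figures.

COP_R = T_C/(T_H − T_C) gives T_H − T_C = T_C/COP.
With T_C = 275.15 K, T_H = 275.15 × (1 + 1/12.3) = 297.52 K.
Converting, 297.52 K = 75.87°F.

75.9 °F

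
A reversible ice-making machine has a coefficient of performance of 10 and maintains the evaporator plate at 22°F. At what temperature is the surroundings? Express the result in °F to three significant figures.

70.2 °F

COP_R = T_C/(T_H − T_C) gives T_H − T_C = T_C/COP.
With T_C = 267.59 K, T_H = 267.59 × (1 + 1/10) = 294.35 K.
Converting, 294.35 K = 70.17°F.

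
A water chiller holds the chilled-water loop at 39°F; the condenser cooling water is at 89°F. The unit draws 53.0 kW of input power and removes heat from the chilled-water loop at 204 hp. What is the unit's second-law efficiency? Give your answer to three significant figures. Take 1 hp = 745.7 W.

Converting, Q̇_C = 204.0 hp = 152.1 kW, so COP_actual = Q̇_C/Ẇ = 152.1/53.00 = 2.870.
In absolute terms T_C = 277.04 K and T_H = 304.82 K, so ΔT = 27.78 K.
COP_Carnot = T_C/ΔT = 277.04/27.78 = 9.973.
η_II = COP_actual/COP_Carnot = 2.870/9.973 = 0.2878.

0.288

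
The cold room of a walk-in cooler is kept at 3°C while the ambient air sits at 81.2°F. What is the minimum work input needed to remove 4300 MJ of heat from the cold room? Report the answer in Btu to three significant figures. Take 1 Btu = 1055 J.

359000 Btu

In absolute terms T_C = 276.15 K and T_H = 300.48 K, so ΔT = 24.33 K.
The reversible limit is COP_R = T_C/ΔT = 11.35, so W_min = Q_C/COP = Q_C·ΔT/T_C.
W_min = 4300 × 24.33/276.15 = 378.9 MJ = 359100 Btu.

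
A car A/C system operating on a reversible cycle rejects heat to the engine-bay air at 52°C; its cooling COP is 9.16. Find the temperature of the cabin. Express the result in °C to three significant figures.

For a Carnot refrigerator COP_R = T_C/(T_H − T_C), so T_C = COP·T_H/(1 + COP).
With T_H = 325.15 K, T_C = 9.16 × 325.15/10.16 = 293.15 K.
Converting, 293.15 K = 20.00°C.

20.0 °C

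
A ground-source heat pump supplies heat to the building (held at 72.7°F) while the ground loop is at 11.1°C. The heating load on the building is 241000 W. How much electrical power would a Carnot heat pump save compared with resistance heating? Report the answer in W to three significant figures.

232000 W

In absolute terms T_C = 284.25 K and T_H = 295.76 K, so ΔT = 11.51 K.
COP_Carnot = T_H/ΔT = 295.76/11.51 = 25.69.
Resistance heating needs Ẇ_res = Q̇_H = 241000 W; the reversible heat pump needs only Ẇ_hp = Q̇_H/COP = 9380 W.
Saving = 241000 − 9380 = 231600 W.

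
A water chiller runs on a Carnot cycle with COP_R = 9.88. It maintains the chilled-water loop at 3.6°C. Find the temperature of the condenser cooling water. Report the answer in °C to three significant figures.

31.6 °C

COP_R = T_C/(T_H − T_C) gives T_H − T_C = T_C/COP.
With T_C = 276.75 K, T_H = 276.75 × (1 + 1/9.88) = 304.76 K.
Converting, 304.76 K = 31.61°C.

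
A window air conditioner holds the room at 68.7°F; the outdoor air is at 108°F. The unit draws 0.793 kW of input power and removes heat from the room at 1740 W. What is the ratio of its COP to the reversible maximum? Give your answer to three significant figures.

Converting, Q̇_C = 1740 W = 1.740 kW, so COP_actual = Q̇_C/Ẇ = 1.740/0.7930 = 2.194.
In absolute terms T_C = 293.54 K and T_H = 315.37 K, so ΔT = 21.83 K.
COP_Carnot = T_C/ΔT = 293.54/21.83 = 13.44.
η_II = COP_actual/COP_Carnot = 2.194/13.44 = 0.1632.

0.163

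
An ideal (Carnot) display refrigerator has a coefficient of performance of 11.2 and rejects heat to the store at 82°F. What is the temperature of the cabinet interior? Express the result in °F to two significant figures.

38 °F

For a Carnot refrigerator COP_R = T_C/(T_H − T_C), so T_C = COP·T_H/(1 + COP).
With T_H = 300.93 K, T_C = 11.2 × 300.93/12.20 = 276.26 K.
Converting, 276.26 K = 37.60°F.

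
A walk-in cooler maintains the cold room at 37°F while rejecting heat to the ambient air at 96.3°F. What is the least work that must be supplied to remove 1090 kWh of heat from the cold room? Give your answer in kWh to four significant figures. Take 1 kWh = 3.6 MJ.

130.1 kWh

In absolute terms T_C = 275.93 K and T_H = 308.87 K, so ΔT = 32.94 K.
The reversible limit is COP_R = T_C/ΔT = 8.376, so W_min = Q_C/COP = Q_C·ΔT/T_C.
W_min = 1090 × 32.94/275.93 = 130.1 kWh.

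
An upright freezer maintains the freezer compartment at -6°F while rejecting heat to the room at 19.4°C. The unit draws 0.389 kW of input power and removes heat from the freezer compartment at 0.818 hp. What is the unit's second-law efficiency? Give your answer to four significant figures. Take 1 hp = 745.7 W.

0.2520

Converting, Q̇_C = 0.8180 hp = 0.6100 kW, so COP_actual = Q̇_C/Ẇ = 0.6100/0.3890 = 1.568.
In absolute terms T_C = 252.04 K and T_H = 292.55 K, so ΔT = 40.51 K.
COP_Carnot = T_C/ΔT = 252.04/40.51 = 6.221.
η_II = COP_actual/COP_Carnot = 1.568/6.221 = 0.2520.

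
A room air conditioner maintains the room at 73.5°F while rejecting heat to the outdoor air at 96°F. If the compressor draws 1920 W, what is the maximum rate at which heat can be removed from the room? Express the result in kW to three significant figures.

In absolute terms T_C = 296.21 K and T_H = 308.71 K, so ΔT = 12.50 K.
COP_Carnot = T_C/ΔT = 296.21/12.50 = 23.70.
Q̇_max = COP_Carnot × Ẇ = 23.70 × 1920 W = 45500 W = 45.50 kW.

45.5 kW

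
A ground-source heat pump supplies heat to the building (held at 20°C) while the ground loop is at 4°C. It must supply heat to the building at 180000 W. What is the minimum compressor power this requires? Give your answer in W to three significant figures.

In absolute terms T_C = 277.15 K and T_H = 293.15 K, so ΔT = 16.00 K.
COP_Carnot = T_H/ΔT = 293.15/16.00 = 18.32.
Ẇ_min = Q̇/COP_Carnot = 180000/18.32 = 9824 W.

9820 W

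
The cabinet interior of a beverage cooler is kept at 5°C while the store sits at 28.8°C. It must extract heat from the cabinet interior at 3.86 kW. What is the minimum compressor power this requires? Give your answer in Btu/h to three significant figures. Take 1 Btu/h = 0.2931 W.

1130 Btu/h

In absolute terms T_C = 278.15 K and T_H = 301.95 K, so ΔT = 23.80 K.
COP_Carnot = T_C/ΔT = 278.15/23.80 = 11.69.
Ẇ_min = Q̇/COP_Carnot = 3.860/11.69 = 0.3303 kW = 1127 Btu/h.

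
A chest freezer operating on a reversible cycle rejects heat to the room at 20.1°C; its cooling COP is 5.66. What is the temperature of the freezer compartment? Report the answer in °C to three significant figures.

For a Carnot refrigerator COP_R = T_C/(T_H − T_C), so T_C = COP·T_H/(1 + COP).
With T_H = 293.25 K, T_C = 5.66 × 293.25/6.660 = 249.22 K.
Converting, 249.22 K = -23.93°C.

-23.9 °C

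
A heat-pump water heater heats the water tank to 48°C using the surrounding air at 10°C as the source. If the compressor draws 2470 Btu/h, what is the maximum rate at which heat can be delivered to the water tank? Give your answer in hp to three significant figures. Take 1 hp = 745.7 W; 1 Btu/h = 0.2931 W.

In absolute terms T_C = 283.15 K and T_H = 321.15 K, so ΔT = 38.00 K.
COP_Carnot = T_H/ΔT = 321.15/38.00 = 8.451.
Q̇_max = COP_Carnot × Ẇ = 8.451 × 2470 Btu/h = 20870 Btu/h = 8.205 hp.

8.20 hp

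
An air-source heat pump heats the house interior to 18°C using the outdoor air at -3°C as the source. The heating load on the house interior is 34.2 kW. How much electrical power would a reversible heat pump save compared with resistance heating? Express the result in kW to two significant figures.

32 kW

In absolute terms T_C = 270.15 K and T_H = 291.15 K, so ΔT = 21.00 K.
COP_Carnot = T_H/ΔT = 291.15/21.00 = 13.86.
Resistance heating needs Ẇ_res = Q̇_H = 34.20 kW; the reversible heat pump needs only Ẇ_hp = Q̇_H/COP = 2.467 kW.
Saving = 34.20 − 2.467 = 31.73 kW.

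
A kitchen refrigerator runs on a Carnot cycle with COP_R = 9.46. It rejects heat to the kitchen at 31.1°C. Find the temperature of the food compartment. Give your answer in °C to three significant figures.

For a Carnot refrigerator COP_R = T_C/(T_H − T_C), so T_C = COP·T_H/(1 + COP).
With T_H = 304.25 K, T_C = 9.46 × 304.25/10.46 = 275.16 K.
Converting, 275.16 K = 2.01°C.

2.01 °C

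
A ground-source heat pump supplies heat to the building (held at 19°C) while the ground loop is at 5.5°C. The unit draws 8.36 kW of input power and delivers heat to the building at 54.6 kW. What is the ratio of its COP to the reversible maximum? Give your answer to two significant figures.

COP_actual = Q̇_H/Ẇ = 54.60/8.360 = 6.531.
In absolute terms T_C = 278.65 K and T_H = 292.15 K, so ΔT = 13.50 K.
COP_Carnot = T_H/ΔT = 292.15/13.50 = 21.64.
η_II = COP_actual/COP_Carnot = 6.531/21.64 = 0.3018.

0.30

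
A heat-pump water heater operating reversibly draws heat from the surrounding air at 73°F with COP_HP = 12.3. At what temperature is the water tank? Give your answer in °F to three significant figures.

COP_HP = T_H/(T_H − T_C) rearranges to T_H = COP·T_C/(COP − 1).
With T_C = 295.93 K, T_H = 12.3 × 295.93/11.30 = 322.12 K.
Converting, 322.12 K = 120.14°F.

120 °F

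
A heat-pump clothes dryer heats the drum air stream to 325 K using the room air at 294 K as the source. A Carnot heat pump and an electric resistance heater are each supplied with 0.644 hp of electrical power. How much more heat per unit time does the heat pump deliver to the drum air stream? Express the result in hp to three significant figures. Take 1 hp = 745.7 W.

The reservoir spacing is ΔT = 325 − 294 = 31.00 K.
COP_Carnot = T_H/ΔT = 325.00/31.00 = 10.48.
The heat pump delivers Q̇_H = COP × Ẇ = 6.752 hp; the resistance heater delivers Ẇ = 0.6440 hp.
Extra = (COP − 1)·Ẇ = 6.108 hp.

6.11 hp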